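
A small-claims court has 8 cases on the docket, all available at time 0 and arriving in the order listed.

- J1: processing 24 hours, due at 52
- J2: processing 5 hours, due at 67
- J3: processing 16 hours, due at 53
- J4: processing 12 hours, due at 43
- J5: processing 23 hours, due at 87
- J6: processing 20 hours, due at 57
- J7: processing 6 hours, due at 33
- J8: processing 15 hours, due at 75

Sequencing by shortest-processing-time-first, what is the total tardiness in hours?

SPT (increasing processing time): J2 J7 J4 J8 J3 J6 J5 J1.
J2: 0→5, due 67, tardiness 0
J7: 5→11, due 33, tardiness 0
J4: 11→23, due 43, tardiness 0
J8: 23→38, due 75, tardiness 0
J3: 38→54, due 53, tardiness 1
J6: 54→74, due 57, tardiness 17
J5: 74→97, due 87, tardiness 10
J1: 97→121, due 52, tardiness 69
Sum = 0+0+0+0+1+17+10+69 = 97.

97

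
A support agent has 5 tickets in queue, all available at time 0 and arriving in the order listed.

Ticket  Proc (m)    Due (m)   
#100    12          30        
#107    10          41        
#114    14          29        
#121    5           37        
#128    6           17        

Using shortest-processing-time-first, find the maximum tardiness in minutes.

18

SPT (increasing processing time): #121 #128 #107 #100 #114.
#121: 0→5, due 37, tardiness 0
#128: 5→11, due 17, tardiness 0
#107: 11→21, due 41, tardiness 0
#100: 21→33, due 30, tardiness 3
#114: 33→47, due 29, tardiness 18
Maximum = 18.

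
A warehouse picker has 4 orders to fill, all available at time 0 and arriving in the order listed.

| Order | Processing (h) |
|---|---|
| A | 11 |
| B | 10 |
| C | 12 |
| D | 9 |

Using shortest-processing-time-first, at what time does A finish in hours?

SPT (increasing processing time): D B A C.
D: 0→9
B: 9→19
A: 19→30

30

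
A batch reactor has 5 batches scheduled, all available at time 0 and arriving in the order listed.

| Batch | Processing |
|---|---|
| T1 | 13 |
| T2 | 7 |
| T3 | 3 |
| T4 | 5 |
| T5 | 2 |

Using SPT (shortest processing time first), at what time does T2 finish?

SPT (increasing processing time): T5 T3 T4 T2 T1.
T5: 0→2
T3: 2→5
T4: 5→10
T2: 10→17

17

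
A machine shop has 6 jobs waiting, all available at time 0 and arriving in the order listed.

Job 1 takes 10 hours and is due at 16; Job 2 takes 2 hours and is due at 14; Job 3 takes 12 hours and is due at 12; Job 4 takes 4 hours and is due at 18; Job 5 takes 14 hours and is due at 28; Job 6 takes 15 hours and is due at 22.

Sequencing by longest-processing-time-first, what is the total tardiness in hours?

LPT (decreasing processing time): Job 6 Job 5 Job 3 Job 1 Job 4 Job 2.
Job 6: 0→15, due 22, tardiness 0
Job 5: 15→29, due 28, tardiness 1
Job 3: 29→41, due 12, tardiness 29
Job 1: 41→51, due 16, tardiness 35
Job 4: 51→55, due 18, tardiness 37
Job 2: 55→57, due 14, tardiness 43
Sum = 0+1+29+35+37+43 = 145.

145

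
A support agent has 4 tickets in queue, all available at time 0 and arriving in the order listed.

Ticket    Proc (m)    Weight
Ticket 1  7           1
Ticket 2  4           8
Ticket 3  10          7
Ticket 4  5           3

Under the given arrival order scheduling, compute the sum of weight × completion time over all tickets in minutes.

FIFO (arrival order): Ticket 1 Ticket 2 Ticket 3 Ticket 4.
Ticket 1: finishes 7, weight 1, w·C = 7
Ticket 2: finishes 11, weight 8, w·C = 88
Ticket 3: finishes 21, weight 7, w·C = 147
Ticket 4: finishes 26, weight 3, w·C = 78
Sum = 7+88+147+78 = 320.

320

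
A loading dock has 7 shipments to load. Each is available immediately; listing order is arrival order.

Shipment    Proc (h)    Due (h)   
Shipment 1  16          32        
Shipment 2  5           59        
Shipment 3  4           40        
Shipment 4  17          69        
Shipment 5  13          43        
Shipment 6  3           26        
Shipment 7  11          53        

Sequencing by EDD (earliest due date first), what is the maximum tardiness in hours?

EDD (increasing due date): Shipment 6 Shipment 1 Shipment 3 Shipment 5 Shipment 7 Shipment 2 Shipment 4.
Shipment 6: 0→3, due 26, tardiness 0
Shipment 1: 3→19, due 32, tardiness 0
Shipment 3: 19→23, due 40, tardiness 0
Shipment 5: 23→36, due 43, tardiness 0
Shipment 7: 36→47, due 53, tardiness 0
Shipment 2: 47→52, due 59, tardiness 0
Shipment 4: 52→69, due 69, tardiness 0
Maximum = 0.

0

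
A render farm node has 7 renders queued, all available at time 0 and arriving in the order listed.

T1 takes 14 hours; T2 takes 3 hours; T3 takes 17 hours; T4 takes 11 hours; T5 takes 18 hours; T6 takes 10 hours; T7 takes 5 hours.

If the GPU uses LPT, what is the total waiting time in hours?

LPT (decreasing processing time): T5 T3 T1 T4 T6 T7 T2.
T5: waits 0, runs 0→18
T3: waits 18, runs 18→35
T1: waits 35, runs 35→49
T4: waits 49, runs 49→60
T6: waits 60, runs 60→70
T7: waits 70, runs 70→75
T2: waits 75, runs 75→78
Sum = 0+18+35+49+60+70+75 = 307.

307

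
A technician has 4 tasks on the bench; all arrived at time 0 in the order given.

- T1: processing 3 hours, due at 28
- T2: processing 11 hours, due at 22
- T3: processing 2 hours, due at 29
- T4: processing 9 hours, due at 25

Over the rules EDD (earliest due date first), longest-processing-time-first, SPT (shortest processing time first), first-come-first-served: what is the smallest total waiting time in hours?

EDD (increasing due date): T2 T4 T1 T3.
T2: waits 0, runs 0→11
T4: waits 11, runs 11→20
T1: waits 20, runs 20→23
T3: waits 23, runs 23→25
Sum = 0+11+20+23 = 54.
LPT (decreasing processing time): T2 T4 T1 T3.
T2: waits 0, runs 0→11
T4: waits 11, runs 11→20
T1: waits 20, runs 20→23
T3: waits 23, runs 23→25
Sum = 0+11+20+23 = 54.
SPT (increasing processing time): T3 T1 T4 T2.
T3: waits 0, runs 0→2
T1: waits 2, runs 2→5
T4: waits 5, runs 5→14
T2: waits 14, runs 14→25
Sum = 0+2+5+14 = 21.
FIFO (arrival order): T1 T2 T3 T4.
T1: waits 0, runs 0→3
T2: waits 3, runs 3→14
T3: waits 14, runs 14→16
T4: waits 16, runs 16→25
Sum = 0+3+14+16 = 33.
EDD 54, LPT 54, SPT 21, FIFO 33 → minimum 21.

21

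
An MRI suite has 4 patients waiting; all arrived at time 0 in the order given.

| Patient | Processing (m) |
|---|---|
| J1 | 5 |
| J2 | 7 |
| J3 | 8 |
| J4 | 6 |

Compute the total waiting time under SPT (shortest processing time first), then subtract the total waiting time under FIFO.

SPT (increasing processing time): J1 J4 J2 J3.
J1: waits 0, runs 0→5
J4: waits 5, runs 5→11
J2: waits 11, runs 11→18
J3: waits 18, runs 18→26
Sum = 0+5+11+18 = 34.
FIFO (arrival order): J1 J2 J3 J4.
J1: waits 0, runs 0→5
J2: waits 5, runs 5→12
J3: waits 12, runs 12→20
J4: waits 20, runs 20→26
Sum = 0+5+12+20 = 37.
Difference = 34 − 37 = -3.

-3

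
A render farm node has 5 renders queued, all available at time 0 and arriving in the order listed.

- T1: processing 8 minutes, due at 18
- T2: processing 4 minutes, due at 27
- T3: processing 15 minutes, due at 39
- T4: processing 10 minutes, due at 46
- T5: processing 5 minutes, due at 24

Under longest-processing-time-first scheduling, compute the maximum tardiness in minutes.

LPT (decreasing processing time): T3 T4 T1 T5 T2.
T3: 0→15, due 39, tardiness 0
T4: 15→25, due 46, tardiness 0
T1: 25→33, due 18, tardiness 15
T5: 33→38, due 24, tardiness 14
T2: 38→42, due 27, tardiness 15
Maximum = 15.

15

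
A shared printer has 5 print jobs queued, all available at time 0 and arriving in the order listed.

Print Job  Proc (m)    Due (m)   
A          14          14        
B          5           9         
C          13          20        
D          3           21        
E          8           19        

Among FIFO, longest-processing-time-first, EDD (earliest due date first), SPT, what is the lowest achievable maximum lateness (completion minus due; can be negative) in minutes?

FIFO (arrival order): A B C D E.
A: 0→14, due 14, lateness 0
B: 14→19, due 9, lateness 10
C: 19→32, due 20, lateness 12
D: 32→35, due 21, lateness 14
E: 35→43, due 19, lateness 24
Maximum = 24.
LPT (decreasing processing time): A C E B D.
A: 0→14, due 14, lateness 0
C: 14→27, due 20, lateness 7
E: 27→35, due 19, lateness 16
B: 35→40, due 9, lateness 31
D: 40→43, due 21, lateness 22
Maximum = 31.
EDD (increasing due date): B A E C D.
B: 0→5, due 9, lateness -4
A: 5→19, due 14, lateness 5
E: 19→27, due 19, lateness 8
C: 27→40, due 20, lateness 20
D: 40→43, due 21, lateness 22
Maximum = 22.
SPT (increasing processing time): D B E C A.
D: 0→3, due 21, lateness -18
B: 3→8, due 9, lateness -1
E: 8→16, due 19, lateness -3
C: 16→29, due 20, lateness 9
A: 29→43, due 14, lateness 29
Maximum = 29.
FIFO 24, LPT 31, EDD 22, SPT 29 → minimum 22.

22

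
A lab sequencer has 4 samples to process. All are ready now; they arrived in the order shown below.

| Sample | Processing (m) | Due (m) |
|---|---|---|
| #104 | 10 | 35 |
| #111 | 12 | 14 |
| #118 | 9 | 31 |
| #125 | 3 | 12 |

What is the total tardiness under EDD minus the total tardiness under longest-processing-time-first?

EDD (increasing due date): #125 #111 #118 #104.
#125: 0→3, due 12, tardiness 0
#111: 3→15, due 14, tardiness 1
#118: 15→24, due 31, tardiness 0
#104: 24→34, due 35, tardiness 0
Sum = 0+1+0+0 = 1.
LPT (decreasing processing time): #111 #104 #118 #125.
#111: 0→12, due 14, tardiness 0
#104: 12→22, due 35, tardiness 0
#118: 22→31, due 31, tardiness 0
#125: 31→34, due 12, tardiness 22
Sum = 0+0+0+22 = 22.
Difference = 1 − 22 = -21.

-21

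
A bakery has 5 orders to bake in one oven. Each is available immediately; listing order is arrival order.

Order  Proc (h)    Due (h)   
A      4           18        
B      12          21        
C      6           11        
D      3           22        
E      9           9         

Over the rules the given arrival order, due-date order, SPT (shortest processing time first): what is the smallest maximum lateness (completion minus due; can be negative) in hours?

12

FIFO (arrival order): A B C D E.
A: 0→4, due 18, lateness -14
B: 4→16, due 21, lateness -5
C: 16→22, due 11, lateness 11
D: 22→25, due 22, lateness 3
E: 25→34, due 9, lateness 25
Maximum = 25.
EDD (increasing due date): E C A B D.
E: 0→9, due 9, lateness 0
C: 9→15, due 11, lateness 4
A: 15→19, due 18, lateness 1
B: 19→31, due 21, lateness 10
D: 31→34, due 22, lateness 12
Maximum = 12.
SPT (increasing processing time): D A C E B.
D: 0→3, due 22, lateness -19
A: 3→7, due 18, lateness -11
C: 7→13, due 11, lateness 2
E: 13→22, due 9, lateness 13
B: 22→34, due 21, lateness 13
Maximum = 13.
FIFO 25, EDD 12, SPT 13 → minimum 12.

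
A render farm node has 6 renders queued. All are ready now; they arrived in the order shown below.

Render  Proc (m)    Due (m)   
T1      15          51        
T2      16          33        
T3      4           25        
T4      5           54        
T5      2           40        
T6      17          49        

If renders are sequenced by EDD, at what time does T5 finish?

EDD (increasing due date): T3 T2 T5 T6 T1 T4.
T3: 0→4
T2: 4→20
T5: 20→22

22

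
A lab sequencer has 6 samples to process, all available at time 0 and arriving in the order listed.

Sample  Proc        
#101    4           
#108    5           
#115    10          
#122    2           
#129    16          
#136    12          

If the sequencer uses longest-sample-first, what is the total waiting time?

LPT (decreasing processing time): #129 #136 #115 #108 #101 #122.
#129: waits 0, runs 0→16
#136: waits 16, runs 16→28
#115: waits 28, runs 28→38
#108: waits 38, runs 38→43
#101: waits 43, runs 43→47
#122: waits 47, runs 47→49
Sum = 0+16+28+38+43+47 = 172.

172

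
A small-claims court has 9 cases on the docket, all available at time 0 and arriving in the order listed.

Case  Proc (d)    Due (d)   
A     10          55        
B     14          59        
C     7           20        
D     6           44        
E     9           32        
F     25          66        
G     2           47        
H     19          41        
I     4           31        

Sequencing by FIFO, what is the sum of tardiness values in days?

FIFO (arrival order): A B C D E F G H I.
A: 0→10, due 55, tardiness 0
B: 10→24, due 59, tardiness 0
C: 24→31, due 20, tardiness 11
D: 31→37, due 44, tardiness 0
E: 37→46, due 32, tardiness 14
F: 46→71, due 66, tardiness 5
G: 71→73, due 47, tardiness 26
H: 73→92, due 41, tardiness 51
I: 92→96, due 31, tardiness 65
Sum = 0+0+11+0+14+5+26+51+65 = 172.

172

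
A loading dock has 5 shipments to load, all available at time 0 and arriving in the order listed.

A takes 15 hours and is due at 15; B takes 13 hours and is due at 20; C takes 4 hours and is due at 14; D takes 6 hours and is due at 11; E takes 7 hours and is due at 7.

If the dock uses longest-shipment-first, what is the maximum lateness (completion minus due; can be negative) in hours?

LPT (decreasing processing time): A B E D C.
A: 0→15, due 15, lateness 0
B: 15→28, due 20, lateness 8
E: 28→35, due 7, lateness 28
D: 35→41, due 11, lateness 30
C: 41→45, due 14, lateness 31
Maximum = 31.

31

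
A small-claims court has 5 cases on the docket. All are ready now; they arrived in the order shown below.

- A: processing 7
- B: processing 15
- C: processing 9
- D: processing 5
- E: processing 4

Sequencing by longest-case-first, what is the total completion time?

146

LPT (decreasing processing time): B C A D E.
B: 0→15
C: 15→24
A: 24→31
D: 31→36
E: 36→40
Sum = 15+24+31+36+40 = 146.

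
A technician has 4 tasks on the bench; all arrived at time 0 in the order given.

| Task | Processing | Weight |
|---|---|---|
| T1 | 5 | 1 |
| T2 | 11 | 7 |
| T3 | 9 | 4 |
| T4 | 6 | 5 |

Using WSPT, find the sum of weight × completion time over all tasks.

WSPT (decreasing weight/processing-time ratio): T4 T2 T3 T1.
T4: finishes 6, weight 5, w·C = 30
T2: finishes 17, weight 7, w·C = 119
T3: finishes 26, weight 4, w·C = 104
T1: finishes 31, weight 1, w·C = 31
Sum = 30+119+104+31 = 284.

284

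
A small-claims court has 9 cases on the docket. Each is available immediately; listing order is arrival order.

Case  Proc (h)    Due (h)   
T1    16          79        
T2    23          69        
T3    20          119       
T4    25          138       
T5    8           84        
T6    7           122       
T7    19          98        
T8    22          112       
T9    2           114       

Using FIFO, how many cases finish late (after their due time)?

FIFO (arrival order): T1 T2 T3 T4 T5 T6 T7 T8 T9.
T1: 0→16, due 79, tardiness 0
T2: 16→39, due 69, tardiness 0
T3: 39→59, due 119, tardiness 0
T4: 59→84, due 138, tardiness 0
T5: 84→92, due 84, tardiness 8
T6: 92→99, due 122, tardiness 0
T7: 99→118, due 98, tardiness 20
T8: 118→140, due 112, tardiness 28
T9: 140→142, due 114, tardiness 28
Late cases: 4.

4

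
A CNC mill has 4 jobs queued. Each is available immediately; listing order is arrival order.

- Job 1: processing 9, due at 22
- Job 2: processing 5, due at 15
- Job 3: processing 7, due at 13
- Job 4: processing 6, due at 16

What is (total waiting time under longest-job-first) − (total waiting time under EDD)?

LPT (decreasing processing time): Job 1 Job 3 Job 4 Job 2.
Job 1: waits 0, runs 0→9
Job 3: waits 9, runs 9→16
Job 4: waits 16, runs 16→22
Job 2: waits 22, runs 22→27
Sum = 0+9+16+22 = 47.
EDD (increasing due date): Job 3 Job 2 Job 4 Job 1.
Job 3: waits 0, runs 0→7
Job 2: waits 7, runs 7→12
Job 4: waits 12, runs 12→18
Job 1: waits 18, runs 18→27
Sum = 0+7+12+18 = 37.
Difference = 47 − 37 = 10.

10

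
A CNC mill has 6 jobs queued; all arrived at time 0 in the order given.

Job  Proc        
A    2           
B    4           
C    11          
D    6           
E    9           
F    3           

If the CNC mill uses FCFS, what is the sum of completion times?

115

FIFO (arrival order): A B C D E F.
A: 0→2
B: 2→6
C: 6→17
D: 17→23
E: 23→32
F: 32→35
Sum = 2+6+17+23+32+35 = 115.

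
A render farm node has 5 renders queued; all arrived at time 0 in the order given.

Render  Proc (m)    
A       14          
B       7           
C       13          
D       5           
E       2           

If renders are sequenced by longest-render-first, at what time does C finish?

LPT (decreasing processing time): A C B D E.
A: 0→14
C: 14→27

27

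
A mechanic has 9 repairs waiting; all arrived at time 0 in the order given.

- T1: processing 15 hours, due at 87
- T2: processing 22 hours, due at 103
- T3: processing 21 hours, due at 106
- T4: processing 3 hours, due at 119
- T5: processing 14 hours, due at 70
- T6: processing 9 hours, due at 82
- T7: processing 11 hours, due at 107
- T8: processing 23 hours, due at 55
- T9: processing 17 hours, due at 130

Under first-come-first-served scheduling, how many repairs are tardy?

FIFO (arrival order): T1 T2 T3 T4 T5 T6 T7 T8 T9.
T1: 0→15, due 87, tardiness 0
T2: 15→37, due 103, tardiness 0
T3: 37→58, due 106, tardiness 0
T4: 58→61, due 119, tardiness 0
T5: 61→75, due 70, tardiness 5
T6: 75→84, due 82, tardiness 2
T7: 84→95, due 107, tardiness 0
T8: 95→118, due 55, tardiness 63
T9: 118→135, due 130, tardiness 5
Late repairs: 4.

4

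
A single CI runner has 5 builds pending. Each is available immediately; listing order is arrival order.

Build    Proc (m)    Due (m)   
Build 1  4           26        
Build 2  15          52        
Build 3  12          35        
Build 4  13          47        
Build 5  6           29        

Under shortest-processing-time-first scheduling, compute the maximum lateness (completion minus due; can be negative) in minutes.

-2

SPT (increasing processing time): Build 1 Build 5 Build 3 Build 4 Build 2.
Build 1: 0→4, due 26, lateness -22
Build 5: 4→10, due 29, lateness -19
Build 3: 10→22, due 35, lateness -13
Build 4: 22→35, due 47, lateness -12
Build 2: 35→50, due 52, lateness -2
Maximum = -2.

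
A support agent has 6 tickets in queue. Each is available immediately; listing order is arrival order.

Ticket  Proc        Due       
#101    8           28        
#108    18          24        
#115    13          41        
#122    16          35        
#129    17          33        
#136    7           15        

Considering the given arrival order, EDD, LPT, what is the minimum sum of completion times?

260

FIFO (arrival order): #101 #108 #115 #122 #129 #136.
#101: 0→8
#108: 8→26
#115: 26→39
#122: 39→55
#129: 55→72
#136: 72→79
Sum = 8+26+39+55+72+79 = 279.
EDD (increasing due date): #136 #108 #101 #129 #122 #115.
#136: 0→7
#108: 7→25
#101: 25→33
#129: 33→50
#122: 50→66
#115: 66→79
Sum = 7+25+33+50+66+79 = 260.
LPT (decreasing processing time): #108 #129 #122 #115 #101 #136.
#108: 0→18
#129: 18→35
#122: 35→51
#115: 51→64
#101: 64→72
#136: 72→79
Sum = 18+35+51+64+72+79 = 319.
FIFO 279, EDD 260, LPT 319 → minimum 260.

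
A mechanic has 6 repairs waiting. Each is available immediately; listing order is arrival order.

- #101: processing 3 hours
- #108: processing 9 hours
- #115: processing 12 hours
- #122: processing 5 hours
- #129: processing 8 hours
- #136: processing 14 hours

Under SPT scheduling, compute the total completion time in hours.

SPT (increasing processing time): #101 #122 #129 #108 #115 #136.
#101: 0→3
#122: 3→8
#129: 8→16
#108: 16→25
#115: 25→37
#136: 37→51
Sum = 3+8+16+25+37+51 = 140.

140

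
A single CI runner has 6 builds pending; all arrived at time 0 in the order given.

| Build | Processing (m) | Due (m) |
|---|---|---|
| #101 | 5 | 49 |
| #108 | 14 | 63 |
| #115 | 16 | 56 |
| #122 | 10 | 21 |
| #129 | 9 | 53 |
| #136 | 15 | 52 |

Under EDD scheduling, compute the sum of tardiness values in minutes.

6

EDD (increasing due date): #122 #101 #136 #129 #115 #108.
#122: 0→10, due 21, tardiness 0
#101: 10→15, due 49, tardiness 0
#136: 15→30, due 52, tardiness 0
#129: 30→39, due 53, tardiness 0
#115: 39→55, due 56, tardiness 0
#108: 55→69, due 63, tardiness 6
Sum = 0+0+0+0+0+6 = 6.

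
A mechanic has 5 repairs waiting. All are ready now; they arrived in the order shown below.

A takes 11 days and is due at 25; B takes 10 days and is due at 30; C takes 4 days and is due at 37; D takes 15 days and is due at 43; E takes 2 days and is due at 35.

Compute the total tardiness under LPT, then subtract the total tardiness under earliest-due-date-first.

LPT (decreasing processing time): D A B C E.
D: 0→15, due 43, tardiness 0
A: 15→26, due 25, tardiness 1
B: 26→36, due 30, tardiness 6
C: 36→40, due 37, tardiness 3
E: 40→42, due 35, tardiness 7
Sum = 0+1+6+3+7 = 17.
EDD (increasing due date): A B E C D.
A: 0→11, due 25, tardiness 0
B: 11→21, due 30, tardiness 0
E: 21→23, due 35, tardiness 0
C: 23→27, due 37, tardiness 0
D: 27→42, due 43, tardiness 0
Sum = 0+0+0+0+0 = 0.
Difference = 17 − 0 = 17.

17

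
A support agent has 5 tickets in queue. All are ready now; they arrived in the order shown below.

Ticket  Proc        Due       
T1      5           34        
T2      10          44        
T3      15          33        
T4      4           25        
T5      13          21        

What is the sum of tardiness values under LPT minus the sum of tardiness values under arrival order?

3

LPT (decreasing processing time): T3 T5 T2 T1 T4.
T3: 0→15, due 33, tardiness 0
T5: 15→28, due 21, tardiness 7
T2: 28→38, due 44, tardiness 0
T1: 38→43, due 34, tardiness 9
T4: 43→47, due 25, tardiness 22
Sum = 0+7+0+9+22 = 38.
FIFO (arrival order): T1 T2 T3 T4 T5.
T1: 0→5, due 34, tardiness 0
T2: 5→15, due 44, tardiness 0
T3: 15→30, due 33, tardiness 0
T4: 30→34, due 25, tardiness 9
T5: 34→47, due 21, tardiness 26
Sum = 0+0+0+9+26 = 35.
Difference = 38 − 35 = 3.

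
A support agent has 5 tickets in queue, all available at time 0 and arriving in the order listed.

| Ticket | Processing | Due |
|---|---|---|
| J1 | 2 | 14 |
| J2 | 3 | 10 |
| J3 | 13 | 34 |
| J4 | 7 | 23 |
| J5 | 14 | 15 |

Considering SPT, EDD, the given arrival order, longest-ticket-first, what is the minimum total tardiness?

SPT (increasing processing time): J1 J2 J4 J3 J5.
J1: 0→2, due 14, tardiness 0
J2: 2→5, due 10, tardiness 0
J4: 5→12, due 23, tardiness 0
J3: 12→25, due 34, tardiness 0
J5: 25→39, due 15, tardiness 24
Sum = 0+0+0+0+24 = 24.
EDD (increasing due date): J2 J1 J5 J4 J3.
J2: 0→3, due 10, tardiness 0
J1: 3→5, due 14, tardiness 0
J5: 5→19, due 15, tardiness 4
J4: 19→26, due 23, tardiness 3
J3: 26→39, due 34, tardiness 5
Sum = 0+0+4+3+5 = 12.
FIFO (arrival order): J1 J2 J3 J4 J5.
J1: 0→2, due 14, tardiness 0
J2: 2→5, due 10, tardiness 0
J3: 5→18, due 34, tardiness 0
J4: 18→25, due 23, tardiness 2
J5: 25→39, due 15, tardiness 24
Sum = 0+0+0+2+24 = 26.
LPT (decreasing processing time): J5 J3 J4 J2 J1.
J5: 0→14, due 15, tardiness 0
J3: 14→27, due 34, tardiness 0
J4: 27→34, due 23, tardiness 11
J2: 34→37, due 10, tardiness 27
J1: 37→39, due 14, tardiness 25
Sum = 0+0+11+27+25 = 63.
SPT 24, EDD 12, FIFO 26, LPT 63 → minimum 12.

12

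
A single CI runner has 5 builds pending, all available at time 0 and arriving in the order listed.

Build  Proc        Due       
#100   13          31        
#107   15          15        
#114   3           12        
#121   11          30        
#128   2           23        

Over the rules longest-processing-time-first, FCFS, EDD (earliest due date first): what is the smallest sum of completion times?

116

LPT (decreasing processing time): #107 #100 #121 #114 #128.
#107: 0→15
#100: 15→28
#121: 28→39
#114: 39→42
#128: 42→44
Sum = 15+28+39+42+44 = 168.
FIFO (arrival order): #100 #107 #114 #121 #128.
#100: 0→13
#107: 13→28
#114: 28→31
#121: 31→42
#128: 42→44
Sum = 13+28+31+42+44 = 158.
EDD (increasing due date): #114 #107 #128 #121 #100.
#114: 0→3
#107: 3→18
#128: 18→20
#121: 20→31
#100: 31→44
Sum = 3+18+20+31+44 = 116.
LPT 168, FIFO 158, EDD 116 → minimum 116.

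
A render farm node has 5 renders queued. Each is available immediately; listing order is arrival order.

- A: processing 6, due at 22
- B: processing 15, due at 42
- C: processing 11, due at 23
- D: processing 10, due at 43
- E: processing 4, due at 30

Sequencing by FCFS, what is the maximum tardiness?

16

FIFO (arrival order): A B C D E.
A: 0→6, due 22, tardiness 0
B: 6→21, due 42, tardiness 0
C: 21→32, due 23, tardiness 9
D: 32→42, due 43, tardiness 0
E: 42→46, due 30, tardiness 16
Maximum = 16.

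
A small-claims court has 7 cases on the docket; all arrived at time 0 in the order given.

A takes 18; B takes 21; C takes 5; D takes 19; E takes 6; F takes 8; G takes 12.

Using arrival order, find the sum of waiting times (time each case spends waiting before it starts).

FIFO (arrival order): A B C D E F G.
A: waits 0, runs 0→18
B: waits 18, runs 18→39
C: waits 39, runs 39→44
D: waits 44, runs 44→63
E: waits 63, runs 63→69
F: waits 69, runs 69→77
G: waits 77, runs 77→89
Sum = 0+18+39+44+63+69+77 = 310.

310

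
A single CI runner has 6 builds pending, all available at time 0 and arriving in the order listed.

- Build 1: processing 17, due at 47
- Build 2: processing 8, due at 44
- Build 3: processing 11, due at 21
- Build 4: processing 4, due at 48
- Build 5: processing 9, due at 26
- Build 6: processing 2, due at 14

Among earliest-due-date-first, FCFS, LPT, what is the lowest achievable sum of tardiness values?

EDD (increasing due date): Build 6 Build 3 Build 5 Build 2 Build 1 Build 4.
Build 6: 0→2, due 14, tardiness 0
Build 3: 2→13, due 21, tardiness 0
Build 5: 13→22, due 26, tardiness 0
Build 2: 22→30, due 44, tardiness 0
Build 1: 30→47, due 47, tardiness 0
Build 4: 47→51, due 48, tardiness 3
Sum = 0+0+0+0+0+3 = 3.
FIFO (arrival order): Build 1 Build 2 Build 3 Build 4 Build 5 Build 6.
Build 1: 0→17, due 47, tardiness 0
Build 2: 17→25, due 44, tardiness 0
Build 3: 25→36, due 21, tardiness 15
Build 4: 36→40, due 48, tardiness 0
Build 5: 40→49, due 26, tardiness 23
Build 6: 49→51, due 14, tardiness 37
Sum = 0+0+15+0+23+37 = 75.
LPT (decreasing processing time): Build 1 Build 3 Build 5 Build 2 Build 4 Build 6.
Build 1: 0→17, due 47, tardiness 0
Build 3: 17→28, due 21, tardiness 7
Build 5: 28→37, due 26, tardiness 11
Build 2: 37→45, due 44, tardiness 1
Build 4: 45→49, due 48, tardiness 1
Build 6: 49→51, due 14, tardiness 37
Sum = 0+7+11+1+1+37 = 57.
EDD 3, FIFO 75, LPT 57 → minimum 3.

3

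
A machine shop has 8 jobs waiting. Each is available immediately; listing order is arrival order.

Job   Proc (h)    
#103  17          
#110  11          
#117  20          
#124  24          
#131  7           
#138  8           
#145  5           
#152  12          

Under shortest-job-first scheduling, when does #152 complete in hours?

SPT (increasing processing time): #145 #131 #138 #110 #152 #103 #117 #124.
#145: 0→5
#131: 5→12
#138: 12→20
#110: 20→31
#152: 31→43

43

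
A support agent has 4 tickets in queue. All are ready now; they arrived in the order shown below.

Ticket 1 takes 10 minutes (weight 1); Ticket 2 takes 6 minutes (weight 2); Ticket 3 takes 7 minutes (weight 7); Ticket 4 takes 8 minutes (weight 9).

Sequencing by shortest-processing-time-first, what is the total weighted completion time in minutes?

323

SPT (increasing processing time): Ticket 2 Ticket 3 Ticket 4 Ticket 1.
Ticket 2: finishes 6, weight 2, w·C = 12
Ticket 3: finishes 13, weight 7, w·C = 91
Ticket 4: finishes 21, weight 9, w·C = 189
Ticket 1: finishes 31, weight 1, w·C = 31
Sum = 12+91+189+31 = 323.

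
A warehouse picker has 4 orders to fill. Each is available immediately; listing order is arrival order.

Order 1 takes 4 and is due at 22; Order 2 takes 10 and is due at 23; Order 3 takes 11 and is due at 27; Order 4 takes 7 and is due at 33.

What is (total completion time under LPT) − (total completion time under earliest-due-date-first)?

17

LPT (decreasing processing time): Order 3 Order 2 Order 4 Order 1.
Order 3: 0→11
Order 2: 11→21
Order 4: 21→28
Order 1: 28→32
Sum = 11+21+28+32 = 92.
EDD (increasing due date): Order 1 Order 2 Order 3 Order 4.
Order 1: 0→4
Order 2: 4→14
Order 3: 14→25
Order 4: 25→32
Sum = 4+14+25+32 = 75.
Difference = 92 − 75 = 17.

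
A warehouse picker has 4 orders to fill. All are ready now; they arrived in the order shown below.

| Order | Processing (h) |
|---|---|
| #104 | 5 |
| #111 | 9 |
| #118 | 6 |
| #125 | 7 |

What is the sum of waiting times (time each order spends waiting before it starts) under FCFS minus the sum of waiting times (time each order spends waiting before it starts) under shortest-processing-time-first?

5

FIFO (arrival order): #104 #111 #118 #125.
#104: waits 0, runs 0→5
#111: waits 5, runs 5→14
#118: waits 14, runs 14→20
#125: waits 20, runs 20→27
Sum = 0+5+14+20 = 39.
SPT (increasing processing time): #104 #118 #125 #111.
#104: waits 0, runs 0→5
#118: waits 5, runs 5→11
#125: waits 11, runs 11→18
#111: waits 18, runs 18→27
Sum = 0+5+11+18 = 34.
Difference = 39 − 34 = 5.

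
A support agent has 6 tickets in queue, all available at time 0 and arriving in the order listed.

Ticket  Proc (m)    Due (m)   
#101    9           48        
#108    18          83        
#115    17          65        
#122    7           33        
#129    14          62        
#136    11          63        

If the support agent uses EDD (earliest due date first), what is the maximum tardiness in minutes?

0

EDD (increasing due date): #122 #101 #129 #136 #115 #108.
#122: 0→7, due 33, tardiness 0
#101: 7→16, due 48, tardiness 0
#129: 16→30, due 62, tardiness 0
#136: 30→41, due 63, tardiness 0
#115: 41→58, due 65, tardiness 0
#108: 58→76, due 83, tardiness 0
Maximum = 0.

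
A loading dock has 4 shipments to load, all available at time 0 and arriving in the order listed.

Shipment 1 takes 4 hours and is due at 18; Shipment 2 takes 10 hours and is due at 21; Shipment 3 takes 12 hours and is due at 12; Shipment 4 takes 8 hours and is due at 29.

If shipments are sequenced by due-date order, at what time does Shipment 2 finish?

26

EDD (increasing due date): Shipment 3 Shipment 1 Shipment 2 Shipment 4.
Shipment 3: 0→12
Shipment 1: 12→16
Shipment 2: 16→26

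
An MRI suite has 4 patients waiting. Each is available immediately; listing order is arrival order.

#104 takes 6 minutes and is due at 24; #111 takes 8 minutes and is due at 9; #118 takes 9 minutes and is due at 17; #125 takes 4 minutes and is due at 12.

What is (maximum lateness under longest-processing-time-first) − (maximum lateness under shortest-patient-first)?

LPT (decreasing processing time): #118 #111 #104 #125.
#118: 0→9, due 17, lateness -8
#111: 9→17, due 9, lateness 8
#104: 17→23, due 24, lateness -1
#125: 23→27, due 12, lateness 15
Maximum = 15.
SPT (increasing processing time): #125 #104 #111 #118.
#125: 0→4, due 12, lateness -8
#104: 4→10, due 24, lateness -14
#111: 10→18, due 9, lateness 9
#118: 18→27, due 17, lateness 10
Maximum = 10.
Difference = 15 − 10 = 5.

5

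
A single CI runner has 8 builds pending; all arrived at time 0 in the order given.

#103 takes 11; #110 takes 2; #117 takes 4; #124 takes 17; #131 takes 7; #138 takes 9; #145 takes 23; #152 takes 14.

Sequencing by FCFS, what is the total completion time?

326

FIFO (arrival order): #103 #110 #117 #124 #131 #138 #145 #152.
#103: 0→11
#110: 11→13
#117: 13→17
#124: 17→34
#131: 34→41
#138: 41→50
#145: 50→73
#152: 73→87
Sum = 11+13+17+34+41+50+73+87 = 326.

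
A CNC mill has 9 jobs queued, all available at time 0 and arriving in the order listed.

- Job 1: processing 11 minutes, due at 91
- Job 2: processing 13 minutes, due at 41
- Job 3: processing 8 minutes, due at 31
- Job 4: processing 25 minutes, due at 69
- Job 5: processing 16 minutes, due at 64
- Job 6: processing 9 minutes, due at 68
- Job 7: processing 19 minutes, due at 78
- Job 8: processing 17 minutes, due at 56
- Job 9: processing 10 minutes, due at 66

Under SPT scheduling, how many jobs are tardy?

5

SPT (increasing processing time): Job 3 Job 6 Job 9 Job 1 Job 2 Job 5 Job 8 Job 7 Job 4.
Job 3: 0→8, due 31, tardiness 0
Job 6: 8→17, due 68, tardiness 0
Job 9: 17→27, due 66, tardiness 0
Job 1: 27→38, due 91, tardiness 0
Job 2: 38→51, due 41, tardiness 10
Job 5: 51→67, due 64, tardiness 3
Job 8: 67→84, due 56, tardiness 28
Job 7: 84→103, due 78, tardiness 25
Job 4: 103→128, due 69, tardiness 59
Late jobs: 5.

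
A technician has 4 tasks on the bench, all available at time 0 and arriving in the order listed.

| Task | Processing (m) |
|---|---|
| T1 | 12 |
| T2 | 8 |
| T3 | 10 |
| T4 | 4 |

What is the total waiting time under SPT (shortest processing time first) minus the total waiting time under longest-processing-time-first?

SPT (increasing processing time): T4 T2 T3 T1.
T4: waits 0, runs 0→4
T2: waits 4, runs 4→12
T3: waits 12, runs 12→22
T1: waits 22, runs 22→34
Sum = 0+4+12+22 = 38.
LPT (decreasing processing time): T1 T3 T2 T4.
T1: waits 0, runs 0→12
T3: waits 12, runs 12→22
T2: waits 22, runs 22→30
T4: waits 30, runs 30→34
Sum = 0+12+22+30 = 64.
Difference = 38 − 64 = -26.

-26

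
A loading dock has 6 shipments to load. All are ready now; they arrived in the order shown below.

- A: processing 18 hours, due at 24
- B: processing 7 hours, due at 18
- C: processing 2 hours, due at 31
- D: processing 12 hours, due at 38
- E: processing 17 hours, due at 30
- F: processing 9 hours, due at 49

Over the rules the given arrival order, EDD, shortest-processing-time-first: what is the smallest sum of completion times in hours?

171

FIFO (arrival order): A B C D E F.
A: 0→18
B: 18→25
C: 25→27
D: 27→39
E: 39→56
F: 56→65
Sum = 18+25+27+39+56+65 = 230.
EDD (increasing due date): B A E C D F.
B: 0→7
A: 7→25
E: 25→42
C: 42→44
D: 44→56
F: 56→65
Sum = 7+25+42+44+56+65 = 239.
SPT (increasing processing time): C B F D E A.
C: 0→2
B: 2→9
F: 9→18
D: 18→30
E: 30→47
A: 47→65
Sum = 2+9+18+30+47+65 = 171.
FIFO 230, EDD 239, SPT 171 → minimum 171.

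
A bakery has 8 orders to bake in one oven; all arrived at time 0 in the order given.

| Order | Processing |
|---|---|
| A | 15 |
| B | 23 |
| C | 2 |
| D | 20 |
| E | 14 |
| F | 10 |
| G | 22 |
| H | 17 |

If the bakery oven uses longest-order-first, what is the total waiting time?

544

LPT (decreasing processing time): B G D H A E F C.
B: waits 0, runs 0→23
G: waits 23, runs 23→45
D: waits 45, runs 45→65
H: waits 65, runs 65→82
A: waits 82, runs 82→97
E: waits 97, runs 97→111
F: waits 111, runs 111→121
C: waits 121, runs 121→123
Sum = 0+23+45+65+82+97+111+121 = 544.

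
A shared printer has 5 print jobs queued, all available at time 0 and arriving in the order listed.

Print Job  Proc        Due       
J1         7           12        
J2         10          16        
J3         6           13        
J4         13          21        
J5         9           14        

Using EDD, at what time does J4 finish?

EDD (increasing due date): J1 J3 J5 J2 J4.
J1: 0→7
J3: 7→13
J5: 13→22
J2: 22→32
J4: 32→45

45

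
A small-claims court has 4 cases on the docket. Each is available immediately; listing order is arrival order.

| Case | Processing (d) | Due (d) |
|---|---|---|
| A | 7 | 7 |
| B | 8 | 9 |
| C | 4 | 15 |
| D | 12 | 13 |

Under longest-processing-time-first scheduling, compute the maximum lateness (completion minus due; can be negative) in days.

20

LPT (decreasing processing time): D B A C.
D: 0→12, due 13, lateness -1
B: 12→20, due 9, lateness 11
A: 20→27, due 7, lateness 20
C: 27→31, due 15, lateness 16
Maximum = 20.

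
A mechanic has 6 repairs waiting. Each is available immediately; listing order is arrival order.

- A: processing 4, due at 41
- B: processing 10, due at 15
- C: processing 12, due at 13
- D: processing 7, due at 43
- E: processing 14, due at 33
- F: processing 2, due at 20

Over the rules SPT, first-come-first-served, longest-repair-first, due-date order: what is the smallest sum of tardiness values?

23

SPT (increasing processing time): F A D B C E.
F: 0→2, due 20, tardiness 0
A: 2→6, due 41, tardiness 0
D: 6→13, due 43, tardiness 0
B: 13→23, due 15, tardiness 8
C: 23→35, due 13, tardiness 22
E: 35→49, due 33, tardiness 16
Sum = 0+0+0+8+22+16 = 46.
FIFO (arrival order): A B C D E F.
A: 0→4, due 41, tardiness 0
B: 4→14, due 15, tardiness 0
C: 14→26, due 13, tardiness 13
D: 26→33, due 43, tardiness 0
E: 33→47, due 33, tardiness 14
F: 47→49, due 20, tardiness 29
Sum = 0+0+13+0+14+29 = 56.
LPT (decreasing processing time): E C B D A F.
E: 0→14, due 33, tardiness 0
C: 14→26, due 13, tardiness 13
B: 26→36, due 15, tardiness 21
D: 36→43, due 43, tardiness 0
A: 43→47, due 41, tardiness 6
F: 47→49, due 20, tardiness 29
Sum = 0+13+21+0+6+29 = 69.
EDD (increasing due date): C B F E A D.
C: 0→12, due 13, tardiness 0
B: 12→22, due 15, tardiness 7
F: 22→24, due 20, tardiness 4
E: 24→38, due 33, tardiness 5
A: 38→42, due 41, tardiness 1
D: 42→49, due 43, tardiness 6
Sum = 0+7+4+5+1+6 = 23.
SPT 46, FIFO 56, LPT 69, EDD 23 → minimum 23.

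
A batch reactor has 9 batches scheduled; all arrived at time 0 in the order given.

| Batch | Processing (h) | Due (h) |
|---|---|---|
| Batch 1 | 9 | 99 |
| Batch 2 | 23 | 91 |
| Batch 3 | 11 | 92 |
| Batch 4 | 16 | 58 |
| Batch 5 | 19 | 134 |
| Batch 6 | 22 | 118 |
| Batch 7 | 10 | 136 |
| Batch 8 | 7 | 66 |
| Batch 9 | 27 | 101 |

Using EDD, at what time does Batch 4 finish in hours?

16

EDD (increasing due date): Batch 4 Batch 8 Batch 2 Batch 3 Batch 1 Batch 9 Batch 6 Batch 5 Batch 7.
Batch 4: 0→16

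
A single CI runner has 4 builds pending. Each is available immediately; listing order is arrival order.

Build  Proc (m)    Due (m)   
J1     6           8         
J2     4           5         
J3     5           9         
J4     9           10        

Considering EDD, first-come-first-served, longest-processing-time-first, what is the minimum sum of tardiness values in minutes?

EDD (increasing due date): J2 J1 J3 J4.
J2: 0→4, due 5, tardiness 0
J1: 4→10, due 8, tardiness 2
J3: 10→15, due 9, tardiness 6
J4: 15→24, due 10, tardiness 14
Sum = 0+2+6+14 = 22.
FIFO (arrival order): J1 J2 J3 J4.
J1: 0→6, due 8, tardiness 0
J2: 6→10, due 5, tardiness 5
J3: 10→15, due 9, tardiness 6
J4: 15→24, due 10, tardiness 14
Sum = 0+5+6+14 = 25.
LPT (decreasing processing time): J4 J1 J3 J2.
J4: 0→9, due 10, tardiness 0
J1: 9→15, due 8, tardiness 7
J3: 15→20, due 9, tardiness 11
J2: 20→24, due 5, tardiness 19
Sum = 0+7+11+19 = 37.
EDD 22, FIFO 25, LPT 37 → minimum 22.

22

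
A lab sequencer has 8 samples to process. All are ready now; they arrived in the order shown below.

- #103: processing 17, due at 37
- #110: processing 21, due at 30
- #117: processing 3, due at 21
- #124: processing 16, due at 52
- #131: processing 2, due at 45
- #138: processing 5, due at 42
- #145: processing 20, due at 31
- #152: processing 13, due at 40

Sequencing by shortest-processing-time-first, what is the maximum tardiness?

SPT (increasing processing time): #131 #117 #138 #152 #124 #103 #145 #110.
#131: 0→2, due 45, tardiness 0
#117: 2→5, due 21, tardiness 0
#138: 5→10, due 42, tardiness 0
#152: 10→23, due 40, tardiness 0
#124: 23→39, due 52, tardiness 0
#103: 39→56, due 37, tardiness 19
#145: 56→76, due 31, tardiness 45
#110: 76→97, due 30, tardiness 67
Maximum = 67.

67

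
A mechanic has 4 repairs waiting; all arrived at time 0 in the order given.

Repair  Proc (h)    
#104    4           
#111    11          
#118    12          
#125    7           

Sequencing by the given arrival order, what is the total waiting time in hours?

FIFO (arrival order): #104 #111 #118 #125.
#104: waits 0, runs 0→4
#111: waits 4, runs 4→15
#118: waits 15, runs 15→27
#125: waits 27, runs 27→34
Sum = 0+4+15+27 = 46.

46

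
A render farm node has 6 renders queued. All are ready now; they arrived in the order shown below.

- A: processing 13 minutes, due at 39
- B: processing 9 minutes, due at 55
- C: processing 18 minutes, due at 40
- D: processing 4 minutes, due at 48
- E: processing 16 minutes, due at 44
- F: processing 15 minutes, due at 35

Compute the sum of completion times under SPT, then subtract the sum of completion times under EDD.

SPT (increasing processing time): D B A F E C.
D: 0→4
B: 4→13
A: 13→26
F: 26→41
E: 41→57
C: 57→75
Sum = 4+13+26+41+57+75 = 216.
EDD (increasing due date): F A C E D B.
F: 0→15
A: 15→28
C: 28→46
E: 46→62
D: 62→66
B: 66→75
Sum = 15+28+46+62+66+75 = 292.
Difference = 216 − 292 = -76.

-76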